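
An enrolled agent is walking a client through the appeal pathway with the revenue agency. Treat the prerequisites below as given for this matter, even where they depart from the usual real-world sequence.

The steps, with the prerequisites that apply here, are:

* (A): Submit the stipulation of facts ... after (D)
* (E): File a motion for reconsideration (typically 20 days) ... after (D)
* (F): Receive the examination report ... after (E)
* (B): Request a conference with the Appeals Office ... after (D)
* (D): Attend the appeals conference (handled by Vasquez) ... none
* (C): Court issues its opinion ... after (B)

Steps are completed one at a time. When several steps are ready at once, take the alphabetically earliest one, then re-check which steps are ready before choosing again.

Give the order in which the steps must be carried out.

(D), (A), (B), (C), (E), (F)

(D) is the only step with nothing outstanding, so it goes first.
(A), (B) and (E) are all available; (A) has the earlier label → (A).
Now (B) and (E) have their prerequisites met. (B) has the earlier label, so (B) next.
Ready: (C) and (E). (C) has the earlier label → (C).
(E) needed (D), now all done → (E).
That leaves (F) as the only ready step → (F).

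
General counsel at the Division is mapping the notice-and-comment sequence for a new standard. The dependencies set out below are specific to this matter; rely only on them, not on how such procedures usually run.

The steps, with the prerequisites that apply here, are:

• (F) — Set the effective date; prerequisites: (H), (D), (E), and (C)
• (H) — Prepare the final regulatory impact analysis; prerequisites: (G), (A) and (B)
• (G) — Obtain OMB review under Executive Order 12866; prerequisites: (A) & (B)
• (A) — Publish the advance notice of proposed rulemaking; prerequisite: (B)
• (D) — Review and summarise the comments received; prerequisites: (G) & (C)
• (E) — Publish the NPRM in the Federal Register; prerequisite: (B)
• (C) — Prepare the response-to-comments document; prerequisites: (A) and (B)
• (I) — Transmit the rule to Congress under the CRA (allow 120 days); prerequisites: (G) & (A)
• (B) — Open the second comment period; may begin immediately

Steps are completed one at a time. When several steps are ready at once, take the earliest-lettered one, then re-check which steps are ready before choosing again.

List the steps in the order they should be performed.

(B) is the only step with nothing outstanding, so it goes first.
Now (A) and (E) have their prerequisites met. (A) has the earlier label, so (A) next.
(C) and (G) now also ready, so the ready set is {(C), (E), (G)}; (C) has the earlier label → (C).
Now (E) and (G) have their prerequisites met. (E) has the earlier label, so (E) next.
Next only (G) has its prerequisites met → (G).
(D), (H) and (I) are all available; (D) has the earlier label → (D).
Now (H) and (I) have their prerequisites met. (H) has the earlier label, so (H) next.
(F) now also ready, so the ready set is {(F), (I)}; (F) has the earlier label → (F).
(I) needed (A) and (G), now all done → (I).

(B) → (A) → (C) → (E) → (G) → (D) → (H) → (F) → (I)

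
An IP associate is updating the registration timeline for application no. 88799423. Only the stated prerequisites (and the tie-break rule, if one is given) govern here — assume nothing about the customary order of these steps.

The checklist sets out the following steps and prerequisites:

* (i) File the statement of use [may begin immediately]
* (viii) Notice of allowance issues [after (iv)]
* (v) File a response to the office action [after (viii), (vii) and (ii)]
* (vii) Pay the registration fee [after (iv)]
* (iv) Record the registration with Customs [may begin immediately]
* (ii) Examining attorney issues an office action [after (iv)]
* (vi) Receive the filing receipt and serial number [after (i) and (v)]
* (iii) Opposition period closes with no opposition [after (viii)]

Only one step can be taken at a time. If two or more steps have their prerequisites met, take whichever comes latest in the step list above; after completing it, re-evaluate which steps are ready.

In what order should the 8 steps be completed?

Nothing is required for (iv) and (i). (iv) is listed later → (iv) first.
Ready: (ii), (vii), (viii) and (i). (ii) is listed later → (ii).
Now (vii), (viii) and (i) have their prerequisites met. (vii) is listed later, so (vii) next.
(viii) and (i) are both available; (viii) is listed later → (viii).
Now (iii), (v) and (i) have their prerequisites met. (iii) is listed later, so (iii) next.
Ready: (v) and (i). (v) is listed later → (v).
That leaves (i) as the only ready step → (i).
(vi) needed (v) and (i), now all done → (vi).

(iv), (ii), (vii), (viii), (iii), (v), (i), (vi)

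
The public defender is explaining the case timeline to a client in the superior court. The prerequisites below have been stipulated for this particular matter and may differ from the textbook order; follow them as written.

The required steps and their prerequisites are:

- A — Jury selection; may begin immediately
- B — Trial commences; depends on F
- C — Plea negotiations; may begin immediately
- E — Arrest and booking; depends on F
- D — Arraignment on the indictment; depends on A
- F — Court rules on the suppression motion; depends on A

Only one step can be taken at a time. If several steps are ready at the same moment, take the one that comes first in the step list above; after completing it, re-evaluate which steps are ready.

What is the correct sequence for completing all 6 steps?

Nothing is required for A and C. A is listed earlier → A first.
D and F now also ready, so the ready set is {C, D, F}; C is listed earlier → C.
Now D and F have their prerequisites met. D is listed earlier, so D next.
That leaves F as the only ready step → F.
B and E are both available; B is listed earlier → B.
Next only E has its prerequisites met → E.

A, C, D, F, B, E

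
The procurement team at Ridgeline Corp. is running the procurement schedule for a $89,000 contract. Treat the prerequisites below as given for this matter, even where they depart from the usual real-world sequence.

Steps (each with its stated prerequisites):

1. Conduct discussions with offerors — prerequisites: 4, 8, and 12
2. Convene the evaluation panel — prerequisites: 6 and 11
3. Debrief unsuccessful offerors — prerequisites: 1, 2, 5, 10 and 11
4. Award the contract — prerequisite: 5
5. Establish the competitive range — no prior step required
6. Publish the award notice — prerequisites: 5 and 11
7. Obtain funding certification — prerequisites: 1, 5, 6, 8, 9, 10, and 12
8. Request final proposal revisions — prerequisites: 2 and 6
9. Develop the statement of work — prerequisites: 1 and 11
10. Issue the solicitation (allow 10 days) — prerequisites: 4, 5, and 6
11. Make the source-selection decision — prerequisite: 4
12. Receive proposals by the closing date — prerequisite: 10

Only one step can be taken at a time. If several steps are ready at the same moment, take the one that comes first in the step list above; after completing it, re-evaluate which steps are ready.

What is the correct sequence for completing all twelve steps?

5, 4, 11, 6, 2, 8, 10, 12, 1, 3, 9, 7

Only 5 has no prerequisites, so it is first.
4 is the only step now ready → 4.
11 needed 4, now all done → 11.
Next only 6 has its prerequisites met → 6.
2 and 10 are both available; 2 is listed earlier → 2.
Ready: 8 and 10. 8 is listed earlier → 8.
That leaves 10 as the only ready step → 10.
12 needed 10, now all done → 12.
Next only 1 has its prerequisites met → 1.
Now 3 and 9 have their prerequisites met. 3 is listed earlier, so 3 next.
9 needed 1 and 11, now all done → 9.
That leaves 7 as the only ready step → 7.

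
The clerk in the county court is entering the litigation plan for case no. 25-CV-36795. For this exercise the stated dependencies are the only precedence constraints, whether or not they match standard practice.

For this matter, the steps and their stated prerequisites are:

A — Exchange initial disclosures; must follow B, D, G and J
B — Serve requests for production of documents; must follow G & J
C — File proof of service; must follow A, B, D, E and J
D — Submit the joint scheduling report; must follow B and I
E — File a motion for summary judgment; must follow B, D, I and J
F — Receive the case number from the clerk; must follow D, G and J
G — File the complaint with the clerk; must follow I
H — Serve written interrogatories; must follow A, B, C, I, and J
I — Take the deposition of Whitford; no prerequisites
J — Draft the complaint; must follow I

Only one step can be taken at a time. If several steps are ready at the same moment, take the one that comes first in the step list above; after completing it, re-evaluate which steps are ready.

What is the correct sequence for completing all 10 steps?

I → G → J → B → D → A → E → C → F → H

I has no prerequisites → I first.
Ready: G and J. G is listed earlier → G.
That leaves J as the only ready step → J.
That leaves B as the only ready step → B.
D needed B and I, now all done → D.
Ready: A, E and F. A is listed earlier → A.
Now E and F have their prerequisites met. E is listed earlier, so E next.
C and F are both available; C is listed earlier → C.
F and H are both available; F is listed earlier → F.
H is the only step now ready → H.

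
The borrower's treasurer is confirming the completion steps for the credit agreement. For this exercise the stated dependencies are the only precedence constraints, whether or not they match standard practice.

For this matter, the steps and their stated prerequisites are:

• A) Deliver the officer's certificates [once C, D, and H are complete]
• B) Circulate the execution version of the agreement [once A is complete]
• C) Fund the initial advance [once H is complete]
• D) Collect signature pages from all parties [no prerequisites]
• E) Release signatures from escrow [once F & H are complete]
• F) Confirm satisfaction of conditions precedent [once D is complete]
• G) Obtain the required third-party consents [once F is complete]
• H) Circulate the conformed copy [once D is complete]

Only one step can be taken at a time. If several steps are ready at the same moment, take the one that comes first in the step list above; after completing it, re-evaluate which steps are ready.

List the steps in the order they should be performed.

D, F, G, H, C, A, B, E

D is the only step with nothing outstanding, so it goes first.
Now F and H have their prerequisites met. F is listed earlier, so F next.
G now also ready, so the ready set is {G, H}; G is listed earlier → G.
H is the only step now ready → H.
Ready: C and E. C is listed earlier → C.
Ready: A and E. A is listed earlier → A.
B now also ready, so the ready set is {B, E}; B is listed earlier → B.
E is the only step now ready → E.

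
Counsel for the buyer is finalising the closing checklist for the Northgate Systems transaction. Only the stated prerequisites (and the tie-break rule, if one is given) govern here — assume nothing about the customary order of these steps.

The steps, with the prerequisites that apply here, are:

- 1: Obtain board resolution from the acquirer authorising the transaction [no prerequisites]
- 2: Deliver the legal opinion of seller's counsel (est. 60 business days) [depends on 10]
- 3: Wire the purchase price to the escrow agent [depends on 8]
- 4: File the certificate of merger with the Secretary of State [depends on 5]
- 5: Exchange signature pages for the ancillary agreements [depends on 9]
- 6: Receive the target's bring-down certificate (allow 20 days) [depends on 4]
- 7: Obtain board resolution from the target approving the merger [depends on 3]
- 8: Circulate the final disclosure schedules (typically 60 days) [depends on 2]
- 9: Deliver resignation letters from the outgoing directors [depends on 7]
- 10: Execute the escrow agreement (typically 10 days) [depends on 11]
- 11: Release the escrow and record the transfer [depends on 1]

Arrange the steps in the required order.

1, 11, 10, 2, 8, 3, 7, 9, 5, 4, 6

Only 1 has no prerequisites, so it is first.
Next only 11 has its prerequisites met → 11.
Next only 10 has its prerequisites met → 10.
Next only 2 has its prerequisites met → 2.
8 needed 2, now all done → 8.
3 needed 8, now all done → 3.
7 is the only step now ready → 7.
9 needed 7, now all done → 9.
Next only 5 has its prerequisites met → 5.
4 needed 5, now all done → 4.
6 needed 4, now all done → 6.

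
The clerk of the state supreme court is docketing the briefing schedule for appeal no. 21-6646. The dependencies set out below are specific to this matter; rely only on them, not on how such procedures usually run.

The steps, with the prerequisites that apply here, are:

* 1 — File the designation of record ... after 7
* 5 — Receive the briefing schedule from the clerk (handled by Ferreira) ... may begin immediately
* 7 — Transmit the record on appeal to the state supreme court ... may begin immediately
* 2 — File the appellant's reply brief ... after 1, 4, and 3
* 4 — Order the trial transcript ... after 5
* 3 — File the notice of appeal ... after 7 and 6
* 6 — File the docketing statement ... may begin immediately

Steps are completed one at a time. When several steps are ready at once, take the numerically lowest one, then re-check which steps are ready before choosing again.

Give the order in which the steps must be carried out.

5 4 6 7 1 3 2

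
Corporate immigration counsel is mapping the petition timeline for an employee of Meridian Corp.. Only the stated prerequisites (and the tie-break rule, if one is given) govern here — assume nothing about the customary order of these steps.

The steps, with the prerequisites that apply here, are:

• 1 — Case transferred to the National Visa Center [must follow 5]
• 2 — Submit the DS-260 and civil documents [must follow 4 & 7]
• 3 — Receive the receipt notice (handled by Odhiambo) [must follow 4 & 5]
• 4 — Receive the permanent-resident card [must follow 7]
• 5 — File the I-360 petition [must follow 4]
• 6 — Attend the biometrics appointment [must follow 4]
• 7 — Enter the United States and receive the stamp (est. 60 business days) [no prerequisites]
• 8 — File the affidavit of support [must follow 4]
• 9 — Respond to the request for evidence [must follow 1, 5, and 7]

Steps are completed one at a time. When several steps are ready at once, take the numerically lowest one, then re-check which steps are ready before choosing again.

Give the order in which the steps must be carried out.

7 → 4 → 2 → 5 → 1 → 3 → 6 → 8 → 9

Only 7 has no prerequisites, so it is first.
4 needed 7, now all done → 4.
Now 2, 5, 6 and 8 have their prerequisites met. 2 has the earlier label, so 2 next.
Now 5, 6 and 8 have their prerequisites met. 5 has the earlier label, so 5 next.
Now 1, 3, 6 and 8 have their prerequisites met. 1 has the earlier label, so 1 next.
9 now also ready, so the ready set is {3, 6, 8, 9}; 3 has the earlier label → 3.
Ready: 6, 8 and 9. 6 has the earlier label → 6.
Ready: 8 and 9. 8 has the earlier label → 8.
That leaves 9 as the only ready step → 9.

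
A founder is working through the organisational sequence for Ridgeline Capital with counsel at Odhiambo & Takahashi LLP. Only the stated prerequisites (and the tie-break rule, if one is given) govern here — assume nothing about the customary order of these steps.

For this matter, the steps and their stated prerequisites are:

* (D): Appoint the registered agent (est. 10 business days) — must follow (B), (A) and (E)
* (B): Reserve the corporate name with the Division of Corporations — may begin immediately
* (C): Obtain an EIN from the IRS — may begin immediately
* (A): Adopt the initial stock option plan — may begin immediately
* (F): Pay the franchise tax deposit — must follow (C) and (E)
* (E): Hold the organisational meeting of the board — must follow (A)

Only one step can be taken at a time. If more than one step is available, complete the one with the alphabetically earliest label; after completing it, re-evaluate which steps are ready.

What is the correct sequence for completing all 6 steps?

(A), (B), (C), (E), (D), (F)

Nothing is required for (A), (B) and (C). (A) has the earlier label → (A) first.
Now (B), (C) and (E) have their prerequisites met. (B) has the earlier label, so (B) next.
Ready: (C) and (E). (C) has the earlier label → (C).
(E) needed (A), now all done → (E).
Ready: (D) and (F). (D) has the earlier label → (D).
Next only (F) has its prerequisites met → (F).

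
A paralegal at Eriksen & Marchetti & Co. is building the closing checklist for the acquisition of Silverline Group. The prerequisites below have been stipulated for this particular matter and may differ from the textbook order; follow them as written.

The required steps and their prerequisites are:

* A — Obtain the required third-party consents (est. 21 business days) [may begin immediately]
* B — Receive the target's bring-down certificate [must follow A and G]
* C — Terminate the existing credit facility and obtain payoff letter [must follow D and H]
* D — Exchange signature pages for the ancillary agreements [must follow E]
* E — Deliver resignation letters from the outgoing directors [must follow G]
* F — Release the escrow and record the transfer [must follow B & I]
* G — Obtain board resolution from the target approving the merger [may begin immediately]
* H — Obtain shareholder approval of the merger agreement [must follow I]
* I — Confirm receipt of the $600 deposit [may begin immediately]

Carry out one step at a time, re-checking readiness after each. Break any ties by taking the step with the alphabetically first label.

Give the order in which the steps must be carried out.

A → G → B → E → D → I → F → H → C

A, G and I have no prerequisites; A has the earlier label, so A is first.
G and I are both available; G has the earlier label → G.
B and E now also ready, so the ready set is {B, E, I}; B has the earlier label → B.
Now E and I have their prerequisites met. E has the earlier label, so E next.
D and I are both available; D has the earlier label → D.
Next only I has its prerequisites met → I.
Ready: F and H. F has the earlier label → F.
H needed I, now all done → H.
C is the only step now ready → C.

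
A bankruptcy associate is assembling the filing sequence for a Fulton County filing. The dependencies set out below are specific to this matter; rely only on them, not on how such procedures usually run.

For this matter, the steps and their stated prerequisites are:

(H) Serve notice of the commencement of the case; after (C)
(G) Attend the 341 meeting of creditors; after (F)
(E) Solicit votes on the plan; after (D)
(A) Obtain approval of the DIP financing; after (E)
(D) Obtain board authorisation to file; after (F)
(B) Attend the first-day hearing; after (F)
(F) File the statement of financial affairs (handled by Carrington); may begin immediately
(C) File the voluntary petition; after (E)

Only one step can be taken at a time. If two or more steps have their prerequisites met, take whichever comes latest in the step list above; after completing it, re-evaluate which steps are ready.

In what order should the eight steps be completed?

(F) (B) (D) (E) (C) (A) (G) (H)

Only (F) has no prerequisites, so it is first.
(B), (D) and (G) are all available; (B) is listed later → (B).
(D) and (G) are both available; (D) is listed later → (D).
Now (E) and (G) have their prerequisites met. (E) is listed later, so (E) next.
(C), (A) and (G) are all available; (C) is listed later → (C).
(H) now also ready, so the ready set is {(A), (G), (H)}; (A) is listed later → (A).
(G) and (H) are both available; (G) is listed later → (G).
(H) is the only step now ready → (H).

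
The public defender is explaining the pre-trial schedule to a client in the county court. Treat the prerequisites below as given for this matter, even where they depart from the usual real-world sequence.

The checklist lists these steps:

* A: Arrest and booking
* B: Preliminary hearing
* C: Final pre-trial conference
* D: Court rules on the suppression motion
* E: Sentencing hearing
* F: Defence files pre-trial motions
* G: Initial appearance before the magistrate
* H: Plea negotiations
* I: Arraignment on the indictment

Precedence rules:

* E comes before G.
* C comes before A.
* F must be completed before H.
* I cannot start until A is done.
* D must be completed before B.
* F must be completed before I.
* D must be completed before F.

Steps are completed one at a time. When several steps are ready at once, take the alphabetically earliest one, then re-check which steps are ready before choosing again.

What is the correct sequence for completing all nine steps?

Nothing is required for C, D and E. C has the earlier label → C first.
Ready: A, D and E. A has the earlier label → A.
Ready: D and E. D has the earlier label → D.
Now B, E and F have their prerequisites met. B has the earlier label, so B next.
E and F are both available; E has the earlier label → E.
G now also ready, so the ready set is {F, G}; F has the earlier label → F.
Now G, H and I have their prerequisites met. G has the earlier label, so G next.
Now H and I have their prerequisites met. H has the earlier label, so H next.
I needed A and F, now all done → I.

C → A → D → B → E → F → G → H → I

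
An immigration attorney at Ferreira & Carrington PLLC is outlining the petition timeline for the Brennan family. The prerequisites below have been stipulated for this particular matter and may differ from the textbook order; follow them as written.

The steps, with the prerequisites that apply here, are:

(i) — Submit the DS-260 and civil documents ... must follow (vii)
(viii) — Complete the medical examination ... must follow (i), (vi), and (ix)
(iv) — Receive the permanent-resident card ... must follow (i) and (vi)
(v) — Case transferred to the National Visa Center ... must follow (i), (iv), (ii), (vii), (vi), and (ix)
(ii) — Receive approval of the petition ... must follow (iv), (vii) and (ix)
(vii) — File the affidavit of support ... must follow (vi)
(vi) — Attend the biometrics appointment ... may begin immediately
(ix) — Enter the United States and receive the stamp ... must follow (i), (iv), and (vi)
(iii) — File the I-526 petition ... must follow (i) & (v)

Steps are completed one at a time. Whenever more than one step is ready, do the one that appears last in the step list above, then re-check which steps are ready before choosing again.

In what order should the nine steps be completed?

(vi) has no prerequisites → (vi) first.
(vii) needed (vi), now all done → (vii).
(i) needed (vii), now all done → (i).
(iv) is the only step now ready → (iv).
(ix) needed (vi), (iv) and (i), now all done → (ix).
(ii) and (viii) are both available; (ii) is listed later → (ii).
Ready: (v) and (viii). (v) is listed later → (v).
Now (iii) and (viii) have their prerequisites met. (iii) is listed later, so (iii) next.
(viii) needed (ix), (vi) and (i), now all done → (viii).

(vi) (vii) (i) (iv) (ix) (ii) (v) (iii) (viii)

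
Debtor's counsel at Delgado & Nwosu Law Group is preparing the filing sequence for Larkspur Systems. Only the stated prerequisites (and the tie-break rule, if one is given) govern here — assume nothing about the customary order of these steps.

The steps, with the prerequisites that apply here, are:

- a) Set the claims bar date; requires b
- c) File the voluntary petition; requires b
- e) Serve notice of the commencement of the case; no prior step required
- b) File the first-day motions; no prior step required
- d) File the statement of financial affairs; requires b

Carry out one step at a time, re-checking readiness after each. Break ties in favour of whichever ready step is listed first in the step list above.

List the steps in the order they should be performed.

e, b, a, c, d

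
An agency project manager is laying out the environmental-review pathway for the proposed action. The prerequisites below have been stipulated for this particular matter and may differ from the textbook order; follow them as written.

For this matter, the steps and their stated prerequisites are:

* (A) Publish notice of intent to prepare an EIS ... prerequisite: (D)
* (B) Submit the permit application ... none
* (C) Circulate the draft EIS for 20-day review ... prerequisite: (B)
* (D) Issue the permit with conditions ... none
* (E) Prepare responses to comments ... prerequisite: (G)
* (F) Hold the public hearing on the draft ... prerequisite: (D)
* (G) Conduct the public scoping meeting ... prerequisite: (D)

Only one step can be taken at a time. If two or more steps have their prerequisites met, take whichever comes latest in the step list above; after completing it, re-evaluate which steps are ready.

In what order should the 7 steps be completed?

(D) → (G) → (F) → (E) → (B) → (C) → (A)

Nothing is required for (D) and (B). (D) is listed later → (D) first.
(G), (F) and (A) now also ready, so the ready set is {(G), (F), (B), (A)}; (G) is listed later → (G).
(E) now also ready, so the ready set is {(F), (E), (B), (A)}; (F) is listed later → (F).
Ready: (E), (B) and (A). (E) is listed later → (E).
Ready: (B) and (A). (B) is listed later → (B).
(C) now also ready, so the ready set is {(C), (A)}; (C) is listed later → (C).
(A) needed (D), now all done → (A).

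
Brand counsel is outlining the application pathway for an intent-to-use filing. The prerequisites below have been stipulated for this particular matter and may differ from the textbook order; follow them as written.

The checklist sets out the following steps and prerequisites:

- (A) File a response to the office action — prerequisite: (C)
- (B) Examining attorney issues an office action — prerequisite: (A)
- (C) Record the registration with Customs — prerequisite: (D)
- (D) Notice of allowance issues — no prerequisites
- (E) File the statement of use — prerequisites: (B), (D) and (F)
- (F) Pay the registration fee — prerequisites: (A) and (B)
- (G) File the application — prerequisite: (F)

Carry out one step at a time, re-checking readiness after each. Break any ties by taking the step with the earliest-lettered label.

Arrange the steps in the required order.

Only (D) has no prerequisites, so it is first.
(C) is the only step now ready → (C).
(A) is the only step now ready → (A).
(B) is the only step now ready → (B).
(F) needed (A) and (B), now all done → (F).
Now (E) and (G) have their prerequisites met. (E) has the earlier label, so (E) next.
Next only (G) has its prerequisites met → (G).

(D) → (C) → (A) → (B) → (F) → (E) → (G)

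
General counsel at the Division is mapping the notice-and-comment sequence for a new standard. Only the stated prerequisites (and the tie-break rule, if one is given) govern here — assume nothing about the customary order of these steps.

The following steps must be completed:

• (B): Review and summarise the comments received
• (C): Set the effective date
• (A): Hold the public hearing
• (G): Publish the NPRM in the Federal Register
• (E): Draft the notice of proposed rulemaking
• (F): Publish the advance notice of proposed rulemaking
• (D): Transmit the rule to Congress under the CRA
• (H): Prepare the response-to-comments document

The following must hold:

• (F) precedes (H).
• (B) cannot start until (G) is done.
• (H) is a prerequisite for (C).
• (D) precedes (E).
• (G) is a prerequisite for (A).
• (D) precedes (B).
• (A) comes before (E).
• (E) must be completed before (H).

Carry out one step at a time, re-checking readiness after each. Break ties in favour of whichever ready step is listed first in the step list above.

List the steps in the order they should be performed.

(G), (A), (F), (D), (B), (E), (H), (C)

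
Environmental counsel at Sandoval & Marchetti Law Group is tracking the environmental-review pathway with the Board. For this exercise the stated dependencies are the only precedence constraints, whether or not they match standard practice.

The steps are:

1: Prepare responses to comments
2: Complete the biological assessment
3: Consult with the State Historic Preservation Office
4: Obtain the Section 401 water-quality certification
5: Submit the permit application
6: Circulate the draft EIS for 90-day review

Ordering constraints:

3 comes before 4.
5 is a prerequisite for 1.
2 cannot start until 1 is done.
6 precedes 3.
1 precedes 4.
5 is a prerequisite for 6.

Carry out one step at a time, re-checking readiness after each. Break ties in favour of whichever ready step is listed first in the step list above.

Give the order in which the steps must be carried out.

5, 1, 2, 6, 3, 4

5 has no prerequisites → 5 first.
Ready: 1 and 6. 1 is listed earlier → 1.
Now 2 and 6 have their prerequisites met. 2 is listed earlier, so 2 next.
6 needed 5, now all done → 6.
Next only 3 has its prerequisites met → 3.
4 needed 1 and 3, now all done → 4.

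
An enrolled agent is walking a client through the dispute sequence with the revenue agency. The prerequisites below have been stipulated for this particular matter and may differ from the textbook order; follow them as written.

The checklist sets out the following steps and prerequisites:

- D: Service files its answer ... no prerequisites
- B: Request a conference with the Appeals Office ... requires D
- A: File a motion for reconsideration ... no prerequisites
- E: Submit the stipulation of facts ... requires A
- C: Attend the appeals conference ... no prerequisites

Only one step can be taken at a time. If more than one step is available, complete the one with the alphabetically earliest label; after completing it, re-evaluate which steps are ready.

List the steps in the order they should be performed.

Nothing is required for A, C and D. A has the earlier label → A first.
E now also ready, so the ready set is {C, D, E}; C has the earlier label → C.
D and E are both available; D has the earlier label → D.
B now also ready, so the ready set is {B, E}; B has the earlier label → B.
E is the only step now ready → E.

A, C, D, B, E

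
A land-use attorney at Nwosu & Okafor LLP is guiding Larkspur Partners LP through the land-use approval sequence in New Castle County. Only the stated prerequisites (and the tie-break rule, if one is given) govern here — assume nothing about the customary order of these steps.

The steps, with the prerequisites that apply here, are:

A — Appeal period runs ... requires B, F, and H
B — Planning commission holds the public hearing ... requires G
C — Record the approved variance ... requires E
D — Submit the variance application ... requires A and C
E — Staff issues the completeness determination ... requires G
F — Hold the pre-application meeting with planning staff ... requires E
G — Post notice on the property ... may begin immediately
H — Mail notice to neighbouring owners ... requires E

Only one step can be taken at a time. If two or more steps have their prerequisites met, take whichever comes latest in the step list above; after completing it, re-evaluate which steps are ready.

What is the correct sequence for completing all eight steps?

G has no prerequisites → G first.
Now E and B have their prerequisites met. E is listed later, so E next.
Now H, F, C and B have their prerequisites met. H is listed later, so H next.
Ready: F, C and B. F is listed later → F.
Ready: C and B. C is listed later → C.
B is the only step now ready → B.
Next only A has its prerequisites met → A.
D needed C and A, now all done → D.

G → E → H → F → C → B → A → D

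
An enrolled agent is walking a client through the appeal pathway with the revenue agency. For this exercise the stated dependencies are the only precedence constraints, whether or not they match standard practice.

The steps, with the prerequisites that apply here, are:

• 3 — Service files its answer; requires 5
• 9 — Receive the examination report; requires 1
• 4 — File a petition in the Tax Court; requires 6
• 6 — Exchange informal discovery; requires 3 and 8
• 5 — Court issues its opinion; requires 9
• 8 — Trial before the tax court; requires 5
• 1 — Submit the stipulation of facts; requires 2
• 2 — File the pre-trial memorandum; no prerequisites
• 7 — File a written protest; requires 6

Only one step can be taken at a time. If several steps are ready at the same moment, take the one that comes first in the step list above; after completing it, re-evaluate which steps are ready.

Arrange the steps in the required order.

2 1 9 5 3 8 6 4 7

2 has no prerequisites → 2 first.
1 is the only step now ready → 1.
9 needed 1, now all done → 9.
That leaves 5 as the only ready step → 5.
3 and 8 are both available; 3 is listed earlier → 3.
8 is the only step now ready → 8.
Next only 6 has its prerequisites met → 6.
4 and 7 are both available; 4 is listed earlier → 4.
7 is the only step now ready → 7.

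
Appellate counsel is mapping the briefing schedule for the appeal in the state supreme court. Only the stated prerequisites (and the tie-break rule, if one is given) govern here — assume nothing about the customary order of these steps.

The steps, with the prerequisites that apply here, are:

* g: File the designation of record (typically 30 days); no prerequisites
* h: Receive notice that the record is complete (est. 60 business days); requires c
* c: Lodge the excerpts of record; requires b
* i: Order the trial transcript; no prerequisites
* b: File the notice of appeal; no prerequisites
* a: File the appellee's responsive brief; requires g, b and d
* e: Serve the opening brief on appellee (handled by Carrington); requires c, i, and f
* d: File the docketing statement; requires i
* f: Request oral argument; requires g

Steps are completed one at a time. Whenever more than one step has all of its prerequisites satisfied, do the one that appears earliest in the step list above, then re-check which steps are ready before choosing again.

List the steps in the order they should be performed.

g i b c h d a f e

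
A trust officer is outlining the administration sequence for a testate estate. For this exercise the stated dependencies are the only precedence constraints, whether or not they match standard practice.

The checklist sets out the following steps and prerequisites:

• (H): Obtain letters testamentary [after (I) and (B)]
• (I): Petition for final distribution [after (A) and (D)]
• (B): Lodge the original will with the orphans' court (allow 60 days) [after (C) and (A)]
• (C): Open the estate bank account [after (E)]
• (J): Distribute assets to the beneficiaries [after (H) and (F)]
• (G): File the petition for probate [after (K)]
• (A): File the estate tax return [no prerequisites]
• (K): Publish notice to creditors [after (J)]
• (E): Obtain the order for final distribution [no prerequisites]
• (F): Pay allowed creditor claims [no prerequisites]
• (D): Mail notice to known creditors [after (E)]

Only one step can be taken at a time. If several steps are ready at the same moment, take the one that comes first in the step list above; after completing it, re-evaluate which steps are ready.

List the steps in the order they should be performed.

Nothing is required for (A), (E) and (F). (A) is listed earlier → (A) first.
Ready: (E) and (F). (E) is listed earlier → (E).
Ready: (C), (F) and (D). (C) is listed earlier → (C).
Ready: (B), (F) and (D). (B) is listed earlier → (B).
Now (F) and (D) have their prerequisites met. (F) is listed earlier, so (F) next.
Next only (D) has its prerequisites met → (D).
That leaves (I) as the only ready step → (I).
That leaves (H) as the only ready step → (H).
Next only (J) has its prerequisites met → (J).
That leaves (K) as the only ready step → (K).
(G) needed (K), now all done → (G).

(A), (E), (C), (B), (F), (D), (I), (H), (J), (K), (G)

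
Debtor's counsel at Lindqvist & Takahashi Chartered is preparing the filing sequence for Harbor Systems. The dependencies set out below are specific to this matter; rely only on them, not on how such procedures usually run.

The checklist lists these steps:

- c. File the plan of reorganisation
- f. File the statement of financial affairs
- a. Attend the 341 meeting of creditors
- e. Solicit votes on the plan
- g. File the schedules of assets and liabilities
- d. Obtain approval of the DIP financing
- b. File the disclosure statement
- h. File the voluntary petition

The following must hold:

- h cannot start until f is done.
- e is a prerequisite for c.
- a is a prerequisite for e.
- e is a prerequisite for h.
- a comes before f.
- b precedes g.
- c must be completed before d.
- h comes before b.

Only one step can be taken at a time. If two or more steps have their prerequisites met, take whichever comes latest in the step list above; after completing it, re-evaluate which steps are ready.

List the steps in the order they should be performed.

a, e, f, h, b, g, c, d

a is the only step with nothing outstanding, so it goes first.
Now e and f have their prerequisites met. e is listed later, so e next.
Ready: f and c. f is listed later → f.
Ready: h and c. h is listed later → h.
b now also ready, so the ready set is {b, c}; b is listed later → b.
g now also ready, so the ready set is {g, c}; g is listed later → g.
That leaves c as the only ready step → c.
Next only d has its prerequisites met → d.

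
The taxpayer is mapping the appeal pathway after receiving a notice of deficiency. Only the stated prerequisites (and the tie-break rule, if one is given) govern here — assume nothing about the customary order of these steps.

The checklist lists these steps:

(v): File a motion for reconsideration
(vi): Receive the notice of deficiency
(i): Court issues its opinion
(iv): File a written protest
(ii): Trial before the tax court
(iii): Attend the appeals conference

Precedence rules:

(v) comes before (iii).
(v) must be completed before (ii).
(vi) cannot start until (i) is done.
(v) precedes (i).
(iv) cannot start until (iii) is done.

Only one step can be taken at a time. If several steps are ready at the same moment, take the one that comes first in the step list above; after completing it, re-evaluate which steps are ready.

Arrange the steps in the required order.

(v) has no prerequisites → (v) first.
Ready: (i), (ii) and (iii). (i) is listed earlier → (i).
(vi) now also ready, so the ready set is {(vi), (ii), (iii)}; (vi) is listed earlier → (vi).
(ii) and (iii) are both available; (ii) is listed earlier → (ii).
That leaves (iii) as the only ready step → (iii).
(iv) needed (iii), now all done → (iv).

(v) → (i) → (vi) → (ii) → (iii) → (iv)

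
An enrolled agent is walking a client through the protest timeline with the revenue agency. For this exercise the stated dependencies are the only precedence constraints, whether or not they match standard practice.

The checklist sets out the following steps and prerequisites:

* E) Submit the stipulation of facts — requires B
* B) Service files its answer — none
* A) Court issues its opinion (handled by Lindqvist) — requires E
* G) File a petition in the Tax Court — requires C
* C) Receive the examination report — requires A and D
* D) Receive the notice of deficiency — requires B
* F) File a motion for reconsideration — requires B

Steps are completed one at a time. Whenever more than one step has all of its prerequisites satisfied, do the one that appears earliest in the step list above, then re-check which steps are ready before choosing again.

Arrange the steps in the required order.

B → E → A → D → C → G → F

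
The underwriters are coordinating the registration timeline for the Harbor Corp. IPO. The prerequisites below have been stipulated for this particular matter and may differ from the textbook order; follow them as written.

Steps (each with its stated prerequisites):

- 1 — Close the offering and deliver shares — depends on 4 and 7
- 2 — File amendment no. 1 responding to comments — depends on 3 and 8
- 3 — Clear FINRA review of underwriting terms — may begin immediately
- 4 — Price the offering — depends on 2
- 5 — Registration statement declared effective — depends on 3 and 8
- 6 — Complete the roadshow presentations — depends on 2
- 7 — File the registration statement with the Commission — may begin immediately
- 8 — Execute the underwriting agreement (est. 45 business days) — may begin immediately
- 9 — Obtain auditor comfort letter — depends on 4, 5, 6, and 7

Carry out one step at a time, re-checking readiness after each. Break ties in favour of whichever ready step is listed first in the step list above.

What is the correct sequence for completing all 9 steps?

3, 7, 8, 2, 4, 1, 5, 6, 9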